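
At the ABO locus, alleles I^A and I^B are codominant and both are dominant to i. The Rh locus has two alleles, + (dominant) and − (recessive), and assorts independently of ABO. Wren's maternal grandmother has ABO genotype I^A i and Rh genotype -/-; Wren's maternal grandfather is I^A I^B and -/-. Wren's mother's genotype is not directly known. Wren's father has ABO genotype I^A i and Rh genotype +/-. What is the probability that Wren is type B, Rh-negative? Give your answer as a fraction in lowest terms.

1/16

Wren's mother's ABO genotype from I^A i × I^A I^B: 1/4 I^A I^A, 1/4 I^A I^B, 1/4 I^A i, 1/4 I^B i.
Crossing each possibility with the father I^A i and summing P(type B): 1/4·0 + 1/4·1/4 + 1/4·0 + 1/4·1/4 = 1/8.
Similarly for Rh via the mother's Rh distribution: P(Rh-) = 1/2.
Independent loci: 1/8 × 1/2 = 1/16.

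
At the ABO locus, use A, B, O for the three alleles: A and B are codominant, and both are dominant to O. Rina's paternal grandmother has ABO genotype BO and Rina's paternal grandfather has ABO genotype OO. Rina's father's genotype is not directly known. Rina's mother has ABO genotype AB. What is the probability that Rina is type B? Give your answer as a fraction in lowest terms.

1/2

Rina's father's ABO genotype from BO × OO: 1/2 BO, 1/2 OO.
Crossing each possibility with the mother AB and summing P(type B): 1/2·1/2 + 1/2·1/2 = 1/2.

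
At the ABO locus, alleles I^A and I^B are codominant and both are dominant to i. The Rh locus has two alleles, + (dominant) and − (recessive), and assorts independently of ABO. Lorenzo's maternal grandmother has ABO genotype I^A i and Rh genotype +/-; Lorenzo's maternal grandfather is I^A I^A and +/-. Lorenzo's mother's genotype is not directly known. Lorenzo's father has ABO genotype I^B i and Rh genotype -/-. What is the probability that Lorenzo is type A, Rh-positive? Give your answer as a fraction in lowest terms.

Lorenzo's mother's ABO genotype from I^A i × I^A I^A: 1/2 I^A I^A, 1/2 I^A i.
Crossing each possibility with the father I^B i and summing P(type A): 1/2·1/2 + 1/2·1/4 = 3/8.
Similarly for Rh via the mother's Rh distribution: P(Rh+) = 1/2.
Independent loci: 3/8 × 1/2 = 3/16.

3/16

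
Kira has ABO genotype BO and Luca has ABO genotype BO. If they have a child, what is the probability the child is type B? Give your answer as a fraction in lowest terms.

ABO cross BO × BO → offspring phenotypes: 1/4 O, 3/4 B.
So P(type B) = 3/4.

3/4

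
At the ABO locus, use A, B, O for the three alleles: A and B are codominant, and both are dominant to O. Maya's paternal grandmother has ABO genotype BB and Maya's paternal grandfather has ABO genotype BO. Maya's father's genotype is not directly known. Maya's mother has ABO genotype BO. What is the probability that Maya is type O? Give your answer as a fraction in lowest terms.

1/8

Maya's father's ABO genotype from BB × BO: 1/2 BB, 1/2 BO.
Crossing each possibility with the mother BO and summing P(type O): 1/2·0 + 1/2·1/4 = 1/8.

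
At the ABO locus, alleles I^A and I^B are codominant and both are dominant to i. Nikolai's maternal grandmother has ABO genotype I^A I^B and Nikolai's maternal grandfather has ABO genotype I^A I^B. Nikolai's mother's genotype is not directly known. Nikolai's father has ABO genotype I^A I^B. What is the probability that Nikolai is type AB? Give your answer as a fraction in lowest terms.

Nikolai's mother's ABO genotype from I^A I^B × I^A I^B: 1/4 I^A I^A, 1/2 I^A I^B, 1/4 I^B I^B.
Crossing each possibility with the father I^A I^B and summing P(type AB): 1/4·1/2 + 1/2·1/2 + 1/4·1/2 = 1/2.

1/2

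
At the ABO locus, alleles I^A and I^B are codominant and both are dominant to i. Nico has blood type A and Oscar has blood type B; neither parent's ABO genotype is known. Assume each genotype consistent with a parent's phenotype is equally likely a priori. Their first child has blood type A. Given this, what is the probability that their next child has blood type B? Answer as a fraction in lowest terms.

1/12

Possible genotypes: Nico ∈ {I^A I^A, I^A i}; Oscar ∈ {I^B I^B, I^B i}.
Weight each parental genotype pair by prior × P(type-A child):
  I^A I^A × I^B i: posterior weight 2/3; P(next child type B) = 0.
  I^A i × I^B i: posterior weight 1/3; P(next child type B) = 1/4.
Weighted sum = 1/12.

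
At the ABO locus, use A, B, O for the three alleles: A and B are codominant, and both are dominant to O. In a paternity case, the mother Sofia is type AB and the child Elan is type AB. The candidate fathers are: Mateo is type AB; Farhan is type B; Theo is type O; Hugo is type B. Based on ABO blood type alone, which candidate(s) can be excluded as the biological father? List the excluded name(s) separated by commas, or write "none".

Theo

A candidate is excluded only if no genotype consistent with his phenotype could produce a type AB child with a type AB mother.
Theo (type O): no genotype consistent with that phenotype can produce a type-AB child with a type-AB mother.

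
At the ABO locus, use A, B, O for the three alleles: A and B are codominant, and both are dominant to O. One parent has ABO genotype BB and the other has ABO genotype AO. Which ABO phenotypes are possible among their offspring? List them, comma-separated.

B, AB

Gametes from BB × AO give offspring ABO genotypes AB, BO, i.e. phenotypes B, AB.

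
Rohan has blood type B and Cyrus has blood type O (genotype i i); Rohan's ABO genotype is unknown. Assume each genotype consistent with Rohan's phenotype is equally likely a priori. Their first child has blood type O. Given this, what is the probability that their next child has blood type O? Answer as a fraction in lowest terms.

1/2

Possible genotypes: Rohan ∈ {I^B I^B, I^B i}; Cyrus ∈ {i i}.
Weight each parental genotype pair by prior × P(type-O child):
  I^B i × i i: posterior weight 1; P(next child type O) = 1/2.
Weighted sum = 1/2.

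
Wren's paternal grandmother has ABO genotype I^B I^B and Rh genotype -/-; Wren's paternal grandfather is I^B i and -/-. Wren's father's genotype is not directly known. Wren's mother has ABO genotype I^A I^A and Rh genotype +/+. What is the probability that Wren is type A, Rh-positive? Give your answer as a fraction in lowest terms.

Wren's father's ABO genotype from I^B I^B × I^B i: 1/2 I^B I^B, 1/2 I^B i.
Crossing each possibility with the mother I^A I^A and summing P(type A): 1/2·0 + 1/2·1/2 = 1/4.
Similarly for Rh via the father's Rh distribution: P(Rh+) = 1.
Independent loci: 1/4 × 1 = 1/4.

1/4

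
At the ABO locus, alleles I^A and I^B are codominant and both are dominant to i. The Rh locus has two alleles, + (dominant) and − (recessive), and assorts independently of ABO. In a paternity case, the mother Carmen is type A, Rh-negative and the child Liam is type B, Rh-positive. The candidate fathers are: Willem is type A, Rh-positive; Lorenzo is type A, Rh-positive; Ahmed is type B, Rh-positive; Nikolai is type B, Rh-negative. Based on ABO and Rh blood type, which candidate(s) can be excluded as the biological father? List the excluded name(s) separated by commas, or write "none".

A candidate is excluded only if no genotype consistent with his phenotype could produce a type B, Rh-positive child with a type A, Rh-negative mother.
Willem (type A, Rh+): no genotype consistent with that phenotype can produce a type-B Rh+ child with a type-A mother.
Lorenzo (type A, Rh+): no genotype consistent with that phenotype can produce a type-B Rh+ child with a type-A mother.
Nikolai (type B, Rh-): no genotype consistent with that phenotype can produce a type-B Rh+ child with a type-A mother.

Willem, Lorenzo, Nikolai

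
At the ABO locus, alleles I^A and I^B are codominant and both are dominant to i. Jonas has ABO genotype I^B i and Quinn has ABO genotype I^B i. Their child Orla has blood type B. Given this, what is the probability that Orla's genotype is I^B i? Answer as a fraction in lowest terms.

2/3

Cross I^B i × I^B i → 1/4 I^B I^B, 1/2 I^B i, 1/4 i i.
Type-B genotypes among offspring: I^B I^B (1/4), I^B i (1/2); total 3/4.
P(I^B i | type B) = (1/2) / (3/4) = 2/3.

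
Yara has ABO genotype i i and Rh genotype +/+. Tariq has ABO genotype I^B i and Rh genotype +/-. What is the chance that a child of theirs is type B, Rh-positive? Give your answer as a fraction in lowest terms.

ABO cross i i × I^B i → offspring phenotypes: 1/2 O, 1/2 B.
Rh cross +/+ × +/- → 1 Rh+.
Independent loci: P(type B, Rh-positive) = 1/2 × 1 = 1/2.

1/2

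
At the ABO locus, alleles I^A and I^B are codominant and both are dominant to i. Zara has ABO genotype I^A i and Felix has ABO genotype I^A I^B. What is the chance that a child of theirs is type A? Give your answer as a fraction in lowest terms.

ABO cross I^A i × I^A I^B → offspring phenotypes: 1/2 A, 1/4 B, 1/4 AB.
So P(type A) = 1/2.

1/2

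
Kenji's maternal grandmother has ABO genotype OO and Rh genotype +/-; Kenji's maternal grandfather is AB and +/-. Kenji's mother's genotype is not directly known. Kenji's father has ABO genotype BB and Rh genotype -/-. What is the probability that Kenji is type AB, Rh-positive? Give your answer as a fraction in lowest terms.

1/8

Kenji's mother's ABO genotype from OO × AB: 1/2 AO, 1/2 BO.
Crossing each possibility with the father BB and summing P(type AB): 1/2·1/2 + 1/2·0 = 1/4.
Similarly for Rh via the mother's Rh distribution: P(Rh+) = 1/2.
Independent loci: 1/4 × 1/2 = 1/8.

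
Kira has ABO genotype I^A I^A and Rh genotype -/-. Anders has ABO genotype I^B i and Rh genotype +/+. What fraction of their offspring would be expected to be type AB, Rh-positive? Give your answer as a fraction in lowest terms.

1/2

ABO cross I^A I^A × I^B i → offspring phenotypes: 1/2 A, 1/2 AB.
Rh cross -/- × +/+ → 1 Rh+.
Independent loci: P(type AB, Rh-positive) = 1/2 × 1 = 1/2.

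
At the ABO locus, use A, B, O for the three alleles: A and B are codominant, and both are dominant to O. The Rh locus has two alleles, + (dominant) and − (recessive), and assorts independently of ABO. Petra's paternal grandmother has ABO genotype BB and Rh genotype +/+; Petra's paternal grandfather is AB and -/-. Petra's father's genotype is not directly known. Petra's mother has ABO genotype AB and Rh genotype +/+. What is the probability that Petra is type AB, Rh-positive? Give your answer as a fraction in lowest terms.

1/2

Petra's father's ABO genotype from BB × AB: 1/2 AB, 1/2 BB.
Crossing each possibility with the mother AB and summing P(type AB): 1/2·1/2 + 1/2·1/2 = 1/2.
Similarly for Rh via the father's Rh distribution: P(Rh+) = 1.
Independent loci: 1/2 × 1 = 1/2.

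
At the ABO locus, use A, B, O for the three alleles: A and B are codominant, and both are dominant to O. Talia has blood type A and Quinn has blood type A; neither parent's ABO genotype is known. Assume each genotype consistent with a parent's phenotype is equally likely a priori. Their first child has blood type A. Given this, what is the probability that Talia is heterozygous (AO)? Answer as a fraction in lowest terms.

Possible genotypes: Talia ∈ {AA, AO}; Quinn ∈ {AA, AO}.
Weight each parental genotype pair by prior × P(type-A child):
  AA × AA: posterior weight 4/15.
  AA × AO: posterior weight 4/15.
  AO × AA: posterior weight 4/15.
  AO × AO: posterior weight 1/5.
Sum the posterior weight over pairs where Talia is AO: 7/15.

7/15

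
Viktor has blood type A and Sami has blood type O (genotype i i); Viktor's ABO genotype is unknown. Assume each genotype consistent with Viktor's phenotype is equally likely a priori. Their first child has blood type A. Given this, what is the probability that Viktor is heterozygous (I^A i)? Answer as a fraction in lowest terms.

1/3

Possible genotypes: Viktor ∈ {I^A I^A, I^A i}; Sami ∈ {i i}.
Weight each parental genotype pair by prior × P(type-A child):
  I^A I^A × i i: posterior weight 2/3.
  I^A i × i i: posterior weight 1/3.
Sum the posterior weight over pairs where Viktor is I^A i: 1/3.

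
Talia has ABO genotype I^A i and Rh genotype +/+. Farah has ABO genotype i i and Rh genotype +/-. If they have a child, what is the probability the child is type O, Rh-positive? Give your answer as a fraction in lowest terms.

ABO cross I^A i × i i → offspring phenotypes: 1/2 O, 1/2 A.
Rh cross +/+ × +/- → 1 Rh+.
Independent loci: P(type O, Rh-positive) = 1/2 × 1 = 1/2.

1/2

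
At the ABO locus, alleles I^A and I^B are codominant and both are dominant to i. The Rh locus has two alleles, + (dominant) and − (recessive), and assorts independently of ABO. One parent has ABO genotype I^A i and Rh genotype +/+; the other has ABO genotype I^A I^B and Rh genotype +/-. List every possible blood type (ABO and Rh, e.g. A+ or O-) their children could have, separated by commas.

A+, B+, AB+

Gametes from I^A i × I^A I^B give offspring ABO genotypes I^A I^A, I^A I^B, I^A i, I^B i, i.e. phenotypes A, B, AB.
Rh cross +/+ × +/- → phenotypes Rh+.
Combining independently: A+, B+, AB+.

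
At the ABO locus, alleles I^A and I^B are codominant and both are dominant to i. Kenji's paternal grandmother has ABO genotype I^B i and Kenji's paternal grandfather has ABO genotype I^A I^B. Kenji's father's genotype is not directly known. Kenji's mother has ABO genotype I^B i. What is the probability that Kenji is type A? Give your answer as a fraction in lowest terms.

Kenji's father's ABO genotype from I^B i × I^A I^B: 1/4 I^A I^B, 1/4 I^A i, 1/4 I^B I^B, 1/4 I^B i.
Crossing each possibility with the mother I^B i and summing P(type A): 1/4·1/4 + 1/4·1/4 + 1/4·0 + 1/4·0 = 1/8.

1/8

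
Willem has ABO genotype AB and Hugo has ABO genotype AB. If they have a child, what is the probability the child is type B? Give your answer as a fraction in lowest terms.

ABO cross AB × AB → offspring phenotypes: 1/4 A, 1/4 B, 1/2 AB.
So P(type B) = 1/4.

1/4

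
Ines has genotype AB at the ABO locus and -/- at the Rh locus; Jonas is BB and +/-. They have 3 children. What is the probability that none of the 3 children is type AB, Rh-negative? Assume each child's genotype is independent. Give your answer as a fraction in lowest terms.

27/64

ABO cross AB × BB → 1/2 B, 1/2 AB.
Rh cross -/- × +/- → 1/2 Rh+, 1/2 Rh-; so P(type AB, Rh-negative) = 1/2 × 1/2 = 1/4 per child.
P(not type AB, Rh-negative) = 3/4 for one child; (3/4)^3 = 27/64.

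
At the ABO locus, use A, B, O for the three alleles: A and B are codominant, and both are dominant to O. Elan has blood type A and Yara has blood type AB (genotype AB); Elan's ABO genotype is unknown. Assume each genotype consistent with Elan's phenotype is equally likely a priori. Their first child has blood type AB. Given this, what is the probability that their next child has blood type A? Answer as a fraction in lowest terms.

1/2

Possible genotypes: Elan ∈ {AA, AO}; Yara ∈ {AB}.
Weight each parental genotype pair by prior × P(type-AB child):
  AA × AB: posterior weight 2/3; P(next child type A) = 1/2.
  AO × AB: posterior weight 1/3; P(next child type A) = 1/2.
Weighted sum = 1/2.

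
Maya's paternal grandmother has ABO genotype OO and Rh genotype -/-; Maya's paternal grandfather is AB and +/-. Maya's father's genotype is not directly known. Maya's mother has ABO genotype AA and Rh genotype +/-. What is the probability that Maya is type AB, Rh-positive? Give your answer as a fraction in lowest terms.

5/32

Maya's father's ABO genotype from OO × AB: 1/2 AO, 1/2 BO.
Crossing each possibility with the mother AA and summing P(type AB): 1/2·0 + 1/2·1/2 = 1/4.
Similarly for Rh via the father's Rh distribution: P(Rh+) = 5/8.
Independent loci: 1/4 × 5/8 = 5/32.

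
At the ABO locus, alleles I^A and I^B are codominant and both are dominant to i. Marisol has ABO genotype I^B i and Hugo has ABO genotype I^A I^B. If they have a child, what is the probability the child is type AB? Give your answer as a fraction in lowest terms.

1/4

ABO cross I^B i × I^A I^B → offspring phenotypes: 1/4 A, 1/2 B, 1/4 AB.
So P(type AB) = 1/4.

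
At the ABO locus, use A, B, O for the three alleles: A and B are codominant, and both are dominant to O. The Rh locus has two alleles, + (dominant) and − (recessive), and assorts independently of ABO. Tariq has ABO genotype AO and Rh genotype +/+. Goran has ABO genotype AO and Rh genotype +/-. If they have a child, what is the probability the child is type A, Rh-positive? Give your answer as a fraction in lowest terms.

ABO cross AO × AO → offspring phenotypes: 1/4 O, 3/4 A.
Rh cross +/+ × +/- → 1 Rh+.
Independent loci: P(type A, Rh-positive) = 3/4 × 1 = 3/4.

3/4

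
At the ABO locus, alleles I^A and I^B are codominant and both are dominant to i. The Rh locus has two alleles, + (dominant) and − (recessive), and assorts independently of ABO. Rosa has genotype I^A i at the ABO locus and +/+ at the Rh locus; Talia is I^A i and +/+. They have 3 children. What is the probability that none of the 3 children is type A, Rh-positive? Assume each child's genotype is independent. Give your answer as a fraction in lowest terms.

ABO cross I^A i × I^A i → 1/4 O, 3/4 A.
Rh cross +/+ × +/+ → 1 Rh+; so P(type A, Rh-positive) = 3/4 × 1 = 3/4 per child.
P(not type A, Rh-positive) = 1/4 for one child; (1/4)^3 = 1/64.

1/64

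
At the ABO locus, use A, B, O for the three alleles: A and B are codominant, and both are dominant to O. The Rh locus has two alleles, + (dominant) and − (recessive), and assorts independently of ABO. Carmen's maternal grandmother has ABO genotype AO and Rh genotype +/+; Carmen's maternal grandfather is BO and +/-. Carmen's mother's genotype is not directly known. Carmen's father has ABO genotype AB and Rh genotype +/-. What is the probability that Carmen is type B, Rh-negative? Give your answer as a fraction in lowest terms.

Carmen's mother's ABO genotype from AO × BO: 1/4 AB, 1/4 AO, 1/4 BO, 1/4 OO.
Crossing each possibility with the father AB and summing P(type B): 1/4·1/4 + 1/4·1/4 + 1/4·1/2 + 1/4·1/2 = 3/8.
Similarly for Rh via the mother's Rh distribution: P(Rh-) = 1/8.
Independent loci: 3/8 × 1/8 = 3/64.

3/64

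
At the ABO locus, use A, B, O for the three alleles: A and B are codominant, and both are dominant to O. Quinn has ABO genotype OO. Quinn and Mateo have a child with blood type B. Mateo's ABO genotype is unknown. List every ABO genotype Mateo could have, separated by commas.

AB, BB, BO

For each candidate genotype of Mateo, check whether crossing it with OO can produce every observed child phenotype.
  AA → possible child types {A} ✗
  AB → possible child types {A, B} ✓
  AO → possible child types {O, A} ✗
  BB → possible child types {B} ✓
  BO → possible child types {O, B} ✓
  OO → possible child types {O} ✗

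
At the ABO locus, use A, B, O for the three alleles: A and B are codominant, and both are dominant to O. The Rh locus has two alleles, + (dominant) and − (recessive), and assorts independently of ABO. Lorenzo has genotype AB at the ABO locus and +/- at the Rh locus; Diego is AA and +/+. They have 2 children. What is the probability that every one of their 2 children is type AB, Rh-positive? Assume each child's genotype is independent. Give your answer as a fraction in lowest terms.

ABO cross AB × AA → 1/2 A, 1/2 AB.
Rh cross +/- × +/+ → 1 Rh+; so P(type AB, Rh-positive) = 1/2 × 1 = 1/2 per child.
All 2 independent: (1/2)^2 = 1/4.

1/4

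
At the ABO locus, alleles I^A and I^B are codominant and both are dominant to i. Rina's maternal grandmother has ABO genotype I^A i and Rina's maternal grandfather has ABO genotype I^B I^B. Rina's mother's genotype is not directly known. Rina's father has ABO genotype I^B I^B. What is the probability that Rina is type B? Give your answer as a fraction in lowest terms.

Rina's mother's ABO genotype from I^A i × I^B I^B: 1/2 I^A I^B, 1/2 I^B i.
Crossing each possibility with the father I^B I^B and summing P(type B): 1/2·1/2 + 1/2·1 = 3/4.

3/4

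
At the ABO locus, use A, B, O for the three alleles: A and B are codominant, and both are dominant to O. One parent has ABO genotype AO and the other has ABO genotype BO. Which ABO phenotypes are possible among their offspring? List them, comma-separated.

O, A, B, AB

Gametes from AO × BO give offspring ABO genotypes AB, AO, BO, OO, i.e. phenotypes O, A, B, AB.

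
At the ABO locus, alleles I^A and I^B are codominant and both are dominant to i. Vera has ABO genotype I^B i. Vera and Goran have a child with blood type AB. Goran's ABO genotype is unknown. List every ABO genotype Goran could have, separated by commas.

For each candidate genotype of Goran, check whether crossing it with I^B i can produce every observed child phenotype.
  I^A I^A → possible child types {A, AB} ✓
  I^A I^B → possible child types {A, B, AB} ✓
  I^A i → possible child types {O, A, B, AB} ✓
  I^B I^B → possible child types {B} ✗
  I^B i → possible child types {O, B} ✗
  i i → possible child types {O, B} ✗

I^A I^A, I^A I^B, I^A i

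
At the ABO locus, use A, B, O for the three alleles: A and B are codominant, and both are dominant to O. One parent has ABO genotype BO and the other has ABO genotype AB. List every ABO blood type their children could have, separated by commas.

A, B, AB

Gametes from BO × AB give offspring ABO genotypes AB, AO, BB, BO, i.e. phenotypes A, B, AB.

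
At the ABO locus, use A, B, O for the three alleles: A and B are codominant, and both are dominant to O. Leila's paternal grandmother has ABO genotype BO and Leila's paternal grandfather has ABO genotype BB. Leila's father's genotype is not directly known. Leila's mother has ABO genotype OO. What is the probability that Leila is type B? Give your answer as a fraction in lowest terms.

Leila's father's ABO genotype from BO × BB: 1/2 BB, 1/2 BO.
Crossing each possibility with the mother OO and summing P(type B): 1/2·1 + 1/2·1/2 = 3/4.

3/4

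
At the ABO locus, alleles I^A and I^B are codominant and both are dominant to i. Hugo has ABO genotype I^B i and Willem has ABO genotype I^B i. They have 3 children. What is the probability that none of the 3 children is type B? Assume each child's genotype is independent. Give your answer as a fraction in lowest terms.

ABO cross I^B i × I^B i → 1/4 O, 3/4 B.
So P(type B) = 3/4 per child.
P(not type B) = 1/4 for one child; (1/4)^3 = 1/64.

1/64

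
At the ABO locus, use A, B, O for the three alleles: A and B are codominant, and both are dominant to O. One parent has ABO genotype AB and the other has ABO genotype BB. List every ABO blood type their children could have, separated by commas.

Gametes from AB × BB give offspring ABO genotypes AB, BB, i.e. phenotypes B, AB.

B, AB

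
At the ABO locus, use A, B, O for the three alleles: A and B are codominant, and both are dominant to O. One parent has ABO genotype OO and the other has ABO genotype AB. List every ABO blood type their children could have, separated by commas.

A, B

Gametes from OO × AB give offspring ABO genotypes AO, BO, i.e. phenotypes A, B.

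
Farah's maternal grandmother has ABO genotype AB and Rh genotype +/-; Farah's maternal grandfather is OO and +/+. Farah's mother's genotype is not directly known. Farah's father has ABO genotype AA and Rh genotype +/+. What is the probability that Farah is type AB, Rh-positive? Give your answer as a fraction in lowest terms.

Farah's mother's ABO genotype from AB × OO: 1/2 AO, 1/2 BO.
Crossing each possibility with the father AA and summing P(type AB): 1/2·0 + 1/2·1/2 = 1/4.
Similarly for Rh via the mother's Rh distribution: P(Rh+) = 1.
Independent loci: 1/4 × 1 = 1/4.

1/4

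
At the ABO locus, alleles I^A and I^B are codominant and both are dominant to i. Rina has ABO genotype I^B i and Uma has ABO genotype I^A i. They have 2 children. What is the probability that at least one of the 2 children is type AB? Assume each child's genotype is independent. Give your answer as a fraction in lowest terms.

ABO cross I^B i × I^A i → 1/4 O, 1/4 A, 1/4 B, 1/4 AB.
So P(type AB) = 1/4 per child.
P(none) = (3/4)^2 = 9/16; P(at least one) = 1 − 9/16 = 7/16.

7/16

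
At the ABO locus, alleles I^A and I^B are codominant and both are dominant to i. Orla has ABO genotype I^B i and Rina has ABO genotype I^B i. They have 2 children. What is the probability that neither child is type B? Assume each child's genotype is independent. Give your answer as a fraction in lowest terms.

1/16

ABO cross I^B i × I^B i → 1/4 O, 3/4 B.
So P(type B) = 3/4 per child.
P(not type B) = 1/4 for one child; (1/4)^2 = 1/16.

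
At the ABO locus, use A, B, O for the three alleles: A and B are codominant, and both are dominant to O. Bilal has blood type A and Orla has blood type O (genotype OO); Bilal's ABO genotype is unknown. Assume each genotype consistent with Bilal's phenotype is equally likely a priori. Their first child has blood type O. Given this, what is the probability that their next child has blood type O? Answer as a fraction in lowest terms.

Possible genotypes: Bilal ∈ {AA, AO}; Orla ∈ {OO}.
Weight each parental genotype pair by prior × P(type-O child):
  AO × OO: posterior weight 1; P(next child type O) = 1/2.
Weighted sum = 1/2.

1/2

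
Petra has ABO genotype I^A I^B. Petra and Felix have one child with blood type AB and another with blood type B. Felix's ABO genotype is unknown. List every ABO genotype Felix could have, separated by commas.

For each candidate genotype of Felix, check whether crossing it with I^A I^B can produce every observed child phenotype.
  I^A I^A → possible child types {A, AB} ✗
  I^A I^B → possible child types {A, B, AB} ✓
  I^A i → possible child types {A, B, AB} ✓
  I^B I^B → possible child types {B, AB} ✓
  I^B i → possible child types {A, B, AB} ✓
  i i → possible child types {A, B} ✗

I^A I^B, I^A i, I^B I^B, I^B i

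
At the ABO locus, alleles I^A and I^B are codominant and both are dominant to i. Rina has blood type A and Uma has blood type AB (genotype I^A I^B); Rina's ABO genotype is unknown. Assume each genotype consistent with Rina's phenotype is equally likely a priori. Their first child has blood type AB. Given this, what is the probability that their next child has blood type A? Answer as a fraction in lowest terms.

1/2

Possible genotypes: Rina ∈ {I^A I^A, I^A i}; Uma ∈ {I^A I^B}.
Weight each parental genotype pair by prior × P(type-AB child):
  I^A I^A × I^A I^B: posterior weight 2/3; P(next child type A) = 1/2.
  I^A i × I^A I^B: posterior weight 1/3; P(next child type A) = 1/2.
Weighted sum = 1/2.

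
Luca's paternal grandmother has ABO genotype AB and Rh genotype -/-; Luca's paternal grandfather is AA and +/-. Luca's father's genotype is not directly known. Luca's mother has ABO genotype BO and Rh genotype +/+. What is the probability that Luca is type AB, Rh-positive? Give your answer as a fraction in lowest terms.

3/8

Luca's father's ABO genotype from AB × AA: 1/2 AA, 1/2 AB.
Crossing each possibility with the mother BO and summing P(type AB): 1/2·1/2 + 1/2·1/4 = 3/8.
Similarly for Rh via the father's Rh distribution: P(Rh+) = 1.
Independent loci: 3/8 × 1 = 3/8.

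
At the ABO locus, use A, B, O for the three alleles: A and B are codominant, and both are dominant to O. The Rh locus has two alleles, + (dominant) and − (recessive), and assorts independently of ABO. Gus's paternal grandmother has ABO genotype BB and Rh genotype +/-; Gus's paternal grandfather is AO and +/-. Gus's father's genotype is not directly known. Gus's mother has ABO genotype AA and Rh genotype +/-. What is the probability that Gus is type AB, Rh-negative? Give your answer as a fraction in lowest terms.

Gus's father's ABO genotype from BB × AO: 1/2 AB, 1/2 BO.
Crossing each possibility with the mother AA and summing P(type AB): 1/2·1/2 + 1/2·1/2 = 1/2.
Similarly for Rh via the father's Rh distribution: P(Rh-) = 1/4.
Independent loci: 1/2 × 1/4 = 1/8.

1/8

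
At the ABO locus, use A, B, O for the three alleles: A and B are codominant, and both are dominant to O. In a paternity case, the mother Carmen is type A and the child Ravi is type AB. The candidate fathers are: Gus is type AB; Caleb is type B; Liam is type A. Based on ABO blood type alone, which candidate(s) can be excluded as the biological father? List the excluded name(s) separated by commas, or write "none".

Liam

A candidate is excluded only if no genotype consistent with his phenotype could produce a type AB child with a type A mother.
Liam (type A): no genotype consistent with that phenotype can produce a type-AB child with a type-A mother.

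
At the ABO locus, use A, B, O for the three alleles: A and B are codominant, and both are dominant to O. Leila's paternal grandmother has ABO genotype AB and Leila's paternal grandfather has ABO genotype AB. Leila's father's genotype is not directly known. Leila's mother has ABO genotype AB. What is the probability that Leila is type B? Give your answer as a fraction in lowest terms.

1/4

Leila's father's ABO genotype from AB × AB: 1/4 AA, 1/2 AB, 1/4 BB.
Crossing each possibility with the mother AB and summing P(type B): 1/4·0 + 1/2·1/4 + 1/4·1/2 = 1/4.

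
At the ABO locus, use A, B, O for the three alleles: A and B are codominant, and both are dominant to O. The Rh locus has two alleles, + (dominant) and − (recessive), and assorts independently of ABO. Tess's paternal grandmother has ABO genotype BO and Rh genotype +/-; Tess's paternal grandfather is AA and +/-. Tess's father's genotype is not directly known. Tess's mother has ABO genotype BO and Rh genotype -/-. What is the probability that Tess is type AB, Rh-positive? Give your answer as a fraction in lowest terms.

Tess's father's ABO genotype from BO × AA: 1/2 AB, 1/2 AO.
Crossing each possibility with the mother BO and summing P(type AB): 1/2·1/4 + 1/2·1/4 = 1/4.
Similarly for Rh via the father's Rh distribution: P(Rh+) = 1/2.
Independent loci: 1/4 × 1/2 = 1/8.

1/8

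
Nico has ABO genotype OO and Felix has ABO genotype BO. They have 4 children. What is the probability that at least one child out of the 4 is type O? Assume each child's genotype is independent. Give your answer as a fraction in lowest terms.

ABO cross OO × BO → 1/2 O, 1/2 B.
So P(type O) = 1/2 per child.
P(none) = (1/2)^4 = 1/16; P(at least one) = 1 − 1/16 = 15/16.

15/16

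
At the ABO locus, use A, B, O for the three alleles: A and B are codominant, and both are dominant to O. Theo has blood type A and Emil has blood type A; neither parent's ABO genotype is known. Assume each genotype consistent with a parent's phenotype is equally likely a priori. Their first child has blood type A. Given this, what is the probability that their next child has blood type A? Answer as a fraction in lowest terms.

Possible genotypes: Theo ∈ {AA, AO}; Emil ∈ {AA, AO}.
Weight each parental genotype pair by prior × P(type-A child):
  AA × AA: posterior weight 4/15; P(next child type A) = 1.
  AA × AO: posterior weight 4/15; P(next child type A) = 1.
  AO × AA: posterior weight 4/15; P(next child type A) = 1.
  AO × AO: posterior weight 1/5; P(next child type A) = 3/4.
Weighted sum = 19/20.

19/20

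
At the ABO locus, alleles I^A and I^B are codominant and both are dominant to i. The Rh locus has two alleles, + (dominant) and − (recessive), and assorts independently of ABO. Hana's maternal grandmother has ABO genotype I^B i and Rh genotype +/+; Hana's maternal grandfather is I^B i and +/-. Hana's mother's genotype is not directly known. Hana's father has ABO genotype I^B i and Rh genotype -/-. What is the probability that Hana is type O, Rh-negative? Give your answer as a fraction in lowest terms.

Hana's mother's ABO genotype from I^B i × I^B i: 1/4 I^B I^B, 1/2 I^B i, 1/4 i i.
Crossing each possibility with the father I^B i and summing P(type O): 1/4·0 + 1/2·1/4 + 1/4·1/2 = 1/4.
Similarly for Rh via the mother's Rh distribution: P(Rh-) = 1/4.
Independent loci: 1/4 × 1/4 = 1/16.

1/16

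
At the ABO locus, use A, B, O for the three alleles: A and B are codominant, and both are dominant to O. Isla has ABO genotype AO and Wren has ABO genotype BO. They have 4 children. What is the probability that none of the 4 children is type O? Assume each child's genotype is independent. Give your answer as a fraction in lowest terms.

ABO cross AO × BO → 1/4 O, 1/4 A, 1/4 B, 1/4 AB.
So P(type O) = 1/4 per child.
P(not type O) = 3/4 for one child; (3/4)^4 = 81/256.

81/256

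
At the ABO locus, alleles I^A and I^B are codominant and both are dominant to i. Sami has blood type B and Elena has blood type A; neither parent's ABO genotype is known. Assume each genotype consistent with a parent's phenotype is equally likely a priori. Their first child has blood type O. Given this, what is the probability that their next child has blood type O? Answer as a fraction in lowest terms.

1/4

Possible genotypes: Sami ∈ {I^B I^B, I^B i}; Elena ∈ {I^A I^A, I^A i}.
Weight each parental genotype pair by prior × P(type-O child):
  I^B i × I^A i: posterior weight 1; P(next child type O) = 1/4.
Weighted sum = 1/4.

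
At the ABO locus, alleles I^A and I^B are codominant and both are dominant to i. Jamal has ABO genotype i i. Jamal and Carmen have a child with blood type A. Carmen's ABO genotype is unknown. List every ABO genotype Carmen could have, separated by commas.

For each candidate genotype of Carmen, check whether crossing it with i i can produce every observed child phenotype.
  I^A I^A → possible child types {A} ✓
  I^A I^B → possible child types {A, B} ✓
  I^A i → possible child types {O, A} ✓
  I^B I^B → possible child types {B} ✗
  I^B i → possible child types {O, B} ✗
  i i → possible child types {O} ✗

I^A I^A, I^A I^B, I^A i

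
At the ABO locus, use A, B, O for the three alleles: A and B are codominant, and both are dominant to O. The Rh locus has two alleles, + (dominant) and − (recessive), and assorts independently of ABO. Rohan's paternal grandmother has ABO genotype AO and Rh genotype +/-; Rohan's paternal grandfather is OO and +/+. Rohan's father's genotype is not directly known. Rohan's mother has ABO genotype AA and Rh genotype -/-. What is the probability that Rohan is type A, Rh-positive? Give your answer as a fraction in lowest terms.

3/4

Rohan's father's ABO genotype from AO × OO: 1/2 AO, 1/2 OO.
Crossing each possibility with the mother AA and summing P(type A): 1/2·1 + 1/2·1 = 1.
Similarly for Rh via the father's Rh distribution: P(Rh+) = 3/4.
Independent loci: 1 × 3/4 = 3/4.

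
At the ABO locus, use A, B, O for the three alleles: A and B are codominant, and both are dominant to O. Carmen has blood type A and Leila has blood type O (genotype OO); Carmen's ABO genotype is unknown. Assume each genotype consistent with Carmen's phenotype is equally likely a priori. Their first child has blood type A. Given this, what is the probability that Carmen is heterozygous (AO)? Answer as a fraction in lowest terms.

Possible genotypes: Carmen ∈ {AA, AO}; Leila ∈ {OO}.
Weight each parental genotype pair by prior × P(type-A child):
  AA × OO: posterior weight 2/3.
  AO × OO: posterior weight 1/3.
Sum the posterior weight over pairs where Carmen is AO: 1/3.

1/3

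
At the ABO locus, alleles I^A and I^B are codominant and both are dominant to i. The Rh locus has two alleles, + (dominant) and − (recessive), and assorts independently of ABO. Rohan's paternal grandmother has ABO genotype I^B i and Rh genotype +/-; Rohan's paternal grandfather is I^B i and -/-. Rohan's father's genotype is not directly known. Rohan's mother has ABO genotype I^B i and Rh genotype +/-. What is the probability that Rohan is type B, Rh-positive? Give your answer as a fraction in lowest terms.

Rohan's father's ABO genotype from I^B i × I^B i: 1/4 I^B I^B, 1/2 I^B i, 1/4 i i.
Crossing each possibility with the mother I^B i and summing P(type B): 1/4·1 + 1/2·3/4 + 1/4·1/2 = 3/4.
Similarly for Rh via the father's Rh distribution: P(Rh+) = 5/8.
Independent loci: 3/4 × 5/8 = 15/32.

15/32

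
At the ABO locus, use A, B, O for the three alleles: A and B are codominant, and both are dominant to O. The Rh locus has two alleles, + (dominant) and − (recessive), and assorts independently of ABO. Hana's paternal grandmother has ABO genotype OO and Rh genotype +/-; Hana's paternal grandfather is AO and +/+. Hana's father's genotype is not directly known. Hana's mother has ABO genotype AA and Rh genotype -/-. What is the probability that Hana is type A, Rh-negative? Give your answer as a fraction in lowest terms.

1/4

Hana's father's ABO genotype from OO × AO: 1/2 AO, 1/2 OO.
Crossing each possibility with the mother AA and summing P(type A): 1/2·1 + 1/2·1 = 1.
Similarly for Rh via the father's Rh distribution: P(Rh-) = 1/4.
Independent loci: 1 × 1/4 = 1/4.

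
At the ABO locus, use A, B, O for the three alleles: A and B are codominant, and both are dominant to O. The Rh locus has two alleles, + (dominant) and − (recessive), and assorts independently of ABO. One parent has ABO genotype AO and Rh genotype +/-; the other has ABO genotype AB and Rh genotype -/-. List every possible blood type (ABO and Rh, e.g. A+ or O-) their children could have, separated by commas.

A+, A-, B+, B-, AB+, AB-

Gametes from AO × AB give offspring ABO genotypes AA, AB, AO, BO, i.e. phenotypes A, B, AB.
Rh cross +/- × -/- → phenotypes Rh+, Rh-.
Combining independently: A+, A-, B+, B-, AB+, AB-.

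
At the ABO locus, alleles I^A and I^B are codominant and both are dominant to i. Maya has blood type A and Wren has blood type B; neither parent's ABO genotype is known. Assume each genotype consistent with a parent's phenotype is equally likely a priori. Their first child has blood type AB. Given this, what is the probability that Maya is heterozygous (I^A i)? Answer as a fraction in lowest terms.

Possible genotypes: Maya ∈ {I^A I^A, I^A i}; Wren ∈ {I^B I^B, I^B i}.
Weight each parental genotype pair by prior × P(type-AB child):
  I^A I^A × I^B I^B: posterior weight 4/9.
  I^A I^A × I^B i: posterior weight 2/9.
  I^A i × I^B I^B: posterior weight 2/9.
  I^A i × I^B i: posterior weight 1/9.
Sum the posterior weight over pairs where Maya is I^A i: 1/3.

1/3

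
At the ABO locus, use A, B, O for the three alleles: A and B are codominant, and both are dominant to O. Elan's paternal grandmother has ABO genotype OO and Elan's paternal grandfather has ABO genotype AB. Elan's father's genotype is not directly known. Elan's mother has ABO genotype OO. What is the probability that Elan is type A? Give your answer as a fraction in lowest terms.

Elan's father's ABO genotype from OO × AB: 1/2 AO, 1/2 BO.
Crossing each possibility with the mother OO and summing P(type A): 1/2·1/2 + 1/2·0 = 1/4.

1/4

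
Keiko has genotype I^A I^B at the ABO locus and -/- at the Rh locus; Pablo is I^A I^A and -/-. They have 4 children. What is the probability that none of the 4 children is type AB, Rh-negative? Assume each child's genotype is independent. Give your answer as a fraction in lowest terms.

1/16

ABO cross I^A I^B × I^A I^A → 1/2 A, 1/2 AB.
Rh cross -/- × -/- → 1 Rh-; so P(type AB, Rh-negative) = 1/2 × 1 = 1/2 per child.
P(not type AB, Rh-negative) = 1/2 for one child; (1/2)^4 = 1/16.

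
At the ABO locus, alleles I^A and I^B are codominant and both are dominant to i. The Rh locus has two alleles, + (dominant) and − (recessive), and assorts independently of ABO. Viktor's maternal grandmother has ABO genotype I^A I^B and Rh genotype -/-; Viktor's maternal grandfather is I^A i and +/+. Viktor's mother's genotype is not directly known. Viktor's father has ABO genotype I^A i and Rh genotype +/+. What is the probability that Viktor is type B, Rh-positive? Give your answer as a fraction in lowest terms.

Viktor's mother's ABO genotype from I^A I^B × I^A i: 1/4 I^A I^A, 1/4 I^A I^B, 1/4 I^A i, 1/4 I^B i.
Crossing each possibility with the father I^A i and summing P(type B): 1/4·0 + 1/4·1/4 + 1/4·0 + 1/4·1/4 = 1/8.
Similarly for Rh via the mother's Rh distribution: P(Rh+) = 1.
Independent loci: 1/8 × 1 = 1/8.

1/8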